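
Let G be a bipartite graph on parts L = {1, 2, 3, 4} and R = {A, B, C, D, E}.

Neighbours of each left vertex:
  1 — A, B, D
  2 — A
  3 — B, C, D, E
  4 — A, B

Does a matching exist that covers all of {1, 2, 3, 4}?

Yes

A valid assignment of size 4: 1→D, 2→A, 3→E, 4→B.
All 4 left vertices are covered.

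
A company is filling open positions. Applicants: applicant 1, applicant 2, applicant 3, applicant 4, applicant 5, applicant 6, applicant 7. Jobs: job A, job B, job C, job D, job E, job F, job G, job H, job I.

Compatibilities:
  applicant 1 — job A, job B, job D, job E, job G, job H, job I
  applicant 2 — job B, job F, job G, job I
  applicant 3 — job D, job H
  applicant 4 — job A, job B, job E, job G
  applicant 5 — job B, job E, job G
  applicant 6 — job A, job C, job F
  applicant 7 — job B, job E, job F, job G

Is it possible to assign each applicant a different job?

Yes

One maximum matching: applicant 1→job D, applicant 2→job G, applicant 3→job H, applicant 4→job A, applicant 5→job E, applicant 6→job C, applicant 7→job F.
Every applicant is matched, so this matching saturates all of them.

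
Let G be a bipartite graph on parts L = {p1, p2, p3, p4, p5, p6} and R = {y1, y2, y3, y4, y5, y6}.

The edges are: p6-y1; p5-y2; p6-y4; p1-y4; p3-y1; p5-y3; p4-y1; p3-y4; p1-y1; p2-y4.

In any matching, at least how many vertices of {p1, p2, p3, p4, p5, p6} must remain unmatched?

For example, pair p1→y1, p2→y4, p5→y3.
The set {p1, p2, p3, p4, p6} has only 2 neighbours ({y1, y4}), so by Hall's theorem at most 3 of the 6 left vertices can be matched.
That matches 3 of the 6, leaving 3 unmatched; no matching can do better.

3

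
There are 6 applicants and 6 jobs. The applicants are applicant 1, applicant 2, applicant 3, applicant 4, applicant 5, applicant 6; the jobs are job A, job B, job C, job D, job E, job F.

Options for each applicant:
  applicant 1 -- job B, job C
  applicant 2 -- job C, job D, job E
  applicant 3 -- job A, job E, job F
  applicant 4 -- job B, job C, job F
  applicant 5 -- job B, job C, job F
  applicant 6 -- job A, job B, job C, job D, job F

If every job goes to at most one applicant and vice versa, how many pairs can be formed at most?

A valid assignment of size 6: applicant 1→job C, applicant 2→job E, applicant 3→job A, applicant 4→job B, applicant 5→job F, applicant 6→job D.
All 6 applicants are matched, so no larger matching exists.

6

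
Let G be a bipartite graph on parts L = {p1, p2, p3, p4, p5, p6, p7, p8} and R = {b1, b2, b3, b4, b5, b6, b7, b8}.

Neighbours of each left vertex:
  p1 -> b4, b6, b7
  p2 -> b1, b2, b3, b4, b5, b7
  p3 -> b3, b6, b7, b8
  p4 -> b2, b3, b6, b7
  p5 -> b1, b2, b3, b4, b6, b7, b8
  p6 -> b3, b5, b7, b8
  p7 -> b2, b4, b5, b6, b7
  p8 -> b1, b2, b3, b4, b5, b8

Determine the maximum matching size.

8

For example, pair p1→b4, p2→b7, p3→b8, p4→b6, p5→b2, p6→b3, p7→b5, p8→b1.
This saturates every left vertex, so 8 is the maximum.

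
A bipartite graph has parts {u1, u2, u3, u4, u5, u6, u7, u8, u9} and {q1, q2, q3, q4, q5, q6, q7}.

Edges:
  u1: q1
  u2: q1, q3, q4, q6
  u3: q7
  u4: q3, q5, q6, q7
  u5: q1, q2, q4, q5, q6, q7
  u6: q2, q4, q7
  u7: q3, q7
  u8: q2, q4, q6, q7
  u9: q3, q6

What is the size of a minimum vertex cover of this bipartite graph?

7

A maximum matching has 7 edges (e.g. u1–q1, u2–q4, u3–q7, u4–q5, u5–q6, u6–q2, u7–q3).
By König's theorem the minimum vertex cover has the same size. One such cover is {q1, q2, q3, q4, q5, q6, q7}.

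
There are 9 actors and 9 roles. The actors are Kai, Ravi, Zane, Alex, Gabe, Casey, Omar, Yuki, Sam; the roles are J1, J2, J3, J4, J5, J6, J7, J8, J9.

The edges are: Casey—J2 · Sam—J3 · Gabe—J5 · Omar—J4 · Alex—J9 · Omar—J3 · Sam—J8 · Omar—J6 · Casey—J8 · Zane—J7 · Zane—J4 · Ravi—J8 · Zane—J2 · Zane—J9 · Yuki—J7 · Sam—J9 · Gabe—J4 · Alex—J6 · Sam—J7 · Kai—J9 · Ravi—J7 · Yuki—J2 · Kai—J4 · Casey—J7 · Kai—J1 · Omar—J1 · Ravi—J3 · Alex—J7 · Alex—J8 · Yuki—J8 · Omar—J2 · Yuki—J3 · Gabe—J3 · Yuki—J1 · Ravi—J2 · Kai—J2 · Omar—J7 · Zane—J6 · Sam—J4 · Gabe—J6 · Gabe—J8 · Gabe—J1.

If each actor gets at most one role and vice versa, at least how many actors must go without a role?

One maximum matching: Kai-J4, Ravi-J3, Zane-J6, Alex-J7, Gabe-J5, Casey-J8, Omar-J2, Yuki-J1, Sam-J9.
All 9 actors are matched, so no larger matching exists.
That matches 9 of the 9, leaving 0 unmatched; no matching can do better.

0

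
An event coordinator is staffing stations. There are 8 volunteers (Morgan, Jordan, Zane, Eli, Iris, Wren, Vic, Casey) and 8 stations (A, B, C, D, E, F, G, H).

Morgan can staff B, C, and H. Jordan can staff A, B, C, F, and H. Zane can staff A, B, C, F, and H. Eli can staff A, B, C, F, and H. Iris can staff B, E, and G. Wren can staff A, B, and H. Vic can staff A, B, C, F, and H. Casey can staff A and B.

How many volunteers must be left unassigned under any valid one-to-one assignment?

One maximum matching: Morgan-C, Jordan-A, Zane-F, Eli-H, Iris-E, Wren-B.
The set {Morgan, Jordan, Zane, Eli, Wren, Vic, Casey} has only 5 neighbours ({A, B, C, F, H}), so by Hall's theorem at most 6 of the 8 volunteers can be matched.
That matches 6 of the 8, leaving 2 unmatched; no matching can do better.

2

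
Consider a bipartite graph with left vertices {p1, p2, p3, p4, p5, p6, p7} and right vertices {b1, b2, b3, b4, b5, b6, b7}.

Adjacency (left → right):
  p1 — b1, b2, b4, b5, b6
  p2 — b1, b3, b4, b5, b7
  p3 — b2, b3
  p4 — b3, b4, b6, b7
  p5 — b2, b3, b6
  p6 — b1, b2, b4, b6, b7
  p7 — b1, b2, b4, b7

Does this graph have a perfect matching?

Yes

A valid assignment of size 7: p1–b6, p2–b5, p3–b2, p4–b4, p5–b3, p6–b1, p7–b7.
Every left vertex is matched, so this is a perfect matching.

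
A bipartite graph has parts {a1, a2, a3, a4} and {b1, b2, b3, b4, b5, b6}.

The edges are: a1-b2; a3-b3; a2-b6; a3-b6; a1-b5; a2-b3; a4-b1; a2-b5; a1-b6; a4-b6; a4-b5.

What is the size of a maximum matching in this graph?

A valid assignment of size 4: a1→b2, a2→b6, a3→b3, a4→b5.
This saturates every left vertex, so 4 is the maximum.

4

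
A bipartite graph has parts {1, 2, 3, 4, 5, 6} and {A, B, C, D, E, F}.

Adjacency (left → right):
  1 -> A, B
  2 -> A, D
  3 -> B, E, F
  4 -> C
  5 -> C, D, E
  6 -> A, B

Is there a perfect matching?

Yes

A valid assignment of size 6: 1→A, 2→D, 3→F, 4→C, 5→E, 6→B.
All 6 left vertices are covered.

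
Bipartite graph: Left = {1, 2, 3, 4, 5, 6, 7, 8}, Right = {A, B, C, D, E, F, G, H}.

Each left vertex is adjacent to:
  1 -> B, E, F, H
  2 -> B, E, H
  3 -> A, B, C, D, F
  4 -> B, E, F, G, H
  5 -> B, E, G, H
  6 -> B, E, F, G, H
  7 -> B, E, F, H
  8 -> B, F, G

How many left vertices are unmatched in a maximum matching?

2

One maximum matching: 1→F, 2→B, 3→A, 4→E, 5→H, 6→G.
The set {1, 2, 4, 5, 6, 7, 8} has only 5 neighbours ({B, E, F, G, H}), so by Hall's theorem at most 6 of the 8 left vertices can be matched.
That matches 6 of the 8, leaving 2 unmatched; no matching can do better.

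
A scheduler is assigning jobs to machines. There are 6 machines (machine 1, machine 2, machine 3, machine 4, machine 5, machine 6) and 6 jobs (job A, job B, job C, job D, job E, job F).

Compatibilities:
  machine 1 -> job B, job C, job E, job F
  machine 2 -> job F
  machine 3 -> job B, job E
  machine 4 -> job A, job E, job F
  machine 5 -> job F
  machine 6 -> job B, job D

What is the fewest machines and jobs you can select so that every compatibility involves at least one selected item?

The 5 edges machine 1–job B, machine 2–job F, machine 3–job E, machine 4–job A, machine 6–job D form a matching, so any vertex cover needs at least 5 vertices (one per matched edge).
Conversely {machine 1, machine 3, machine 4, machine 6, job F} meets every edge and has exactly 5 vertices, so 5 is optimal.

5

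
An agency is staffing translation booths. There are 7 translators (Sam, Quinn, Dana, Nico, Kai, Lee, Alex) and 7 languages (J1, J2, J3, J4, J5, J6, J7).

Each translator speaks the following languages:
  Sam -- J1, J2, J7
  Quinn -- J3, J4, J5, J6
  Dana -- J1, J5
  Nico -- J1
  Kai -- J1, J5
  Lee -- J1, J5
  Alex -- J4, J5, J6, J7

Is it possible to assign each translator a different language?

No

The set {Dana, Nico, Kai, Lee} has only 2 neighbours ({J1, J5}), so by Hall's theorem at most 5 of the 7 translators can be matched.
Hence no matching covers every translator.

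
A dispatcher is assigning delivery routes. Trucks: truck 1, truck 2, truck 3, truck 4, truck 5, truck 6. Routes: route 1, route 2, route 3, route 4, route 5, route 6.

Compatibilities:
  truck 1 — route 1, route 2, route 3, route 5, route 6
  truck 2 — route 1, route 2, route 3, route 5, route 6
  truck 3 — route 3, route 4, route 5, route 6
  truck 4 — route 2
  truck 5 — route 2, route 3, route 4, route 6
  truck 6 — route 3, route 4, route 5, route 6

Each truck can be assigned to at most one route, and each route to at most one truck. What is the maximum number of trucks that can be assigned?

6

For example, pair truck 1→route 1, truck 2→route 5, truck 3→route 3, truck 4→route 2, truck 5→route 4, truck 6→route 6.
This saturates every truck, so 6 is the maximum.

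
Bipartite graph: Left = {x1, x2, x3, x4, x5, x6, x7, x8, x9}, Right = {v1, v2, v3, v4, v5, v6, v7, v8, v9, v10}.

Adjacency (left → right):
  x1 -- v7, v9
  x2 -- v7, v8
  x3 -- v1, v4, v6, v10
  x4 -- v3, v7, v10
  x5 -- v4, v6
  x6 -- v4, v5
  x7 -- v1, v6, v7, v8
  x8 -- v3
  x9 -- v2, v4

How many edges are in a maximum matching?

9

A valid assignment of size 9: x1–v9, x2–v7, x3–v1, x4–v10, x5–v4, x6–v5, x7–v6, x8–v3, x9–v2.
All 9 left vertices are matched, so no larger matching exists.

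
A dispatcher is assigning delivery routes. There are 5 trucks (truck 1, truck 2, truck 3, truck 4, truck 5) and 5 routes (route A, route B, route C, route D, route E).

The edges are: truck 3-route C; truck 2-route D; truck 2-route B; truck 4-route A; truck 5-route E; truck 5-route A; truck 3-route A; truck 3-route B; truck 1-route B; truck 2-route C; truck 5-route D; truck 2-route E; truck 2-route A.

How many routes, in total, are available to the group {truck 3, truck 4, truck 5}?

The union of neighbours of {truck 3, truck 4, truck 5} is {route A, route B, route C, route D, route E}, which has 5 elements.
Since |N(S)| = 5 ≥ |S| = 3, Hall's condition holds for this subset.

5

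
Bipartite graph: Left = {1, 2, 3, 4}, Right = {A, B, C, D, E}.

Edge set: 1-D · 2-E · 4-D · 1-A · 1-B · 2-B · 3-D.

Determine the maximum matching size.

3

For example, pair 1→B, 2→E, 3→D.
The set {3, 4} has only 1 neighbour ({D}), so by Hall's theorem at most 3 of the 4 left vertices can be matched.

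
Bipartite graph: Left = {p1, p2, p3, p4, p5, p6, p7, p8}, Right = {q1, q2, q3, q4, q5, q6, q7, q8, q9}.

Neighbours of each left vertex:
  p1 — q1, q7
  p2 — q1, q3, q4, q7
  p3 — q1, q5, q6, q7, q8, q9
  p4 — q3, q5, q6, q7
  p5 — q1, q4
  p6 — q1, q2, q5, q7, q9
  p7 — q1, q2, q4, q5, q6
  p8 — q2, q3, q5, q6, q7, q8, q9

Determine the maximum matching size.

For example, pair p1-q7, p2-q3, p3-q6, p4-q5, p5-q1, p6-q2, p7-q4, p8-q9.
This saturates every left vertex, so 8 is the maximum.

8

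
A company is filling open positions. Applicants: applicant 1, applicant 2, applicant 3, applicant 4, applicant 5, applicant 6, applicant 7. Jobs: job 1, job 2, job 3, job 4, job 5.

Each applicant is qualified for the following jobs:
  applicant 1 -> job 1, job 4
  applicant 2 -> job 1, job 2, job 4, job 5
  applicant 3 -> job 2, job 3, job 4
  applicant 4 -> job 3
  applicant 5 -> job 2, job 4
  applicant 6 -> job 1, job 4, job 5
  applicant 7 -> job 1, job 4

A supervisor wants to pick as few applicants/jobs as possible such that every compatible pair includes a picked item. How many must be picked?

5

The 5 edges applicant 1–job 1, applicant 2–job 5, applicant 3–job 4, applicant 4–job 3, applicant 5–job 2 form a matching, so any vertex cover needs at least 5 vertices (one per matched edge).
Conversely {job 1, job 2, job 3, job 4, job 5} meets every edge and has exactly 5 vertices, so 5 is optimal.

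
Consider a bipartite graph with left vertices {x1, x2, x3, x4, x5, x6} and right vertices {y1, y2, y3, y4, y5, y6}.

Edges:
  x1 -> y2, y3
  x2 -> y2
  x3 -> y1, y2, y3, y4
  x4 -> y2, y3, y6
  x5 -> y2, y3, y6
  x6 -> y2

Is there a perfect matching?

The set {x1, x2, x4, x5, x6} has only 3 neighbours ({y2, y3, y6}), so by Hall's theorem at most 4 of the 6 left vertices can be matched.
Hence no matching covers every left vertex.

No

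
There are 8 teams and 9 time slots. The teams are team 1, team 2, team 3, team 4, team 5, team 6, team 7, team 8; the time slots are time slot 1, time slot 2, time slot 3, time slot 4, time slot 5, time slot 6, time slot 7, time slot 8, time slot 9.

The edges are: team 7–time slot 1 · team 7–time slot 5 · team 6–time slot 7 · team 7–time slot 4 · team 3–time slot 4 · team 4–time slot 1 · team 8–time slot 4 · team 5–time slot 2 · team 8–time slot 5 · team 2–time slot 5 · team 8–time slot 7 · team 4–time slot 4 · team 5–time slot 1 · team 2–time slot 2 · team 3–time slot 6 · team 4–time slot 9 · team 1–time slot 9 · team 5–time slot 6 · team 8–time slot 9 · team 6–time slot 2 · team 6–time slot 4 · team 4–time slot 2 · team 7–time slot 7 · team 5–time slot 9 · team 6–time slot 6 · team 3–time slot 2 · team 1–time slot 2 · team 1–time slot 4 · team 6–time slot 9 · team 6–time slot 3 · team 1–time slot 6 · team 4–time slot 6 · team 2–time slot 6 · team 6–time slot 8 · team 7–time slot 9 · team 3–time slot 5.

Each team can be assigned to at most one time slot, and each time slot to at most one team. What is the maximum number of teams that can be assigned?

One maximum matching: team 1-time slot 6, team 2-time slot 5, team 3-time slot 2, team 4-time slot 1, team 5-time slot 9, team 6-time slot 8, team 7-time slot 7, team 8-time slot 4.
All 8 teams are matched, so no larger matching exists.

8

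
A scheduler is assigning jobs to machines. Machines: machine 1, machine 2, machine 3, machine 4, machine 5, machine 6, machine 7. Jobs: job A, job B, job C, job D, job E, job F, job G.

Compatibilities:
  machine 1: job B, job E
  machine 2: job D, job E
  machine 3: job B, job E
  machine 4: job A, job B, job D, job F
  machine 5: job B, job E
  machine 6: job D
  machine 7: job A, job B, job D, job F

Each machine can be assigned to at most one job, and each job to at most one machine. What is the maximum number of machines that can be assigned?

For example, pair machine 1→job B, machine 2→job D, machine 3→job E, machine 4→job F, machine 7→job A.
The set {machine 1, machine 2, machine 3, machine 5, machine 6} has only 3 neighbours ({job B, job D, job E}), so by Hall's theorem at most 5 of the 7 machines can be matched.

5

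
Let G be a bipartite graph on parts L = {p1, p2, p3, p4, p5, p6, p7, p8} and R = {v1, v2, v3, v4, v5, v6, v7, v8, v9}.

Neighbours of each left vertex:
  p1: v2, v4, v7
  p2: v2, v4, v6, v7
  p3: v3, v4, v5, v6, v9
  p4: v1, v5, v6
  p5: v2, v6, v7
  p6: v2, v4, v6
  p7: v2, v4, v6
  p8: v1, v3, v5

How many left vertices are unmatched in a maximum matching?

One maximum matching: p1→v4, p2→v6, p3→v3, p4→v5, p5→v7, p6→v2, p8→v1.
The set {p1, p2, p5, p6, p7} has only 4 neighbours ({v2, v4, v6, v7}), so by Hall's theorem at most 7 of the 8 left vertices can be matched.
That matches 7 of the 8, leaving 1 unmatched; no matching can do better.

1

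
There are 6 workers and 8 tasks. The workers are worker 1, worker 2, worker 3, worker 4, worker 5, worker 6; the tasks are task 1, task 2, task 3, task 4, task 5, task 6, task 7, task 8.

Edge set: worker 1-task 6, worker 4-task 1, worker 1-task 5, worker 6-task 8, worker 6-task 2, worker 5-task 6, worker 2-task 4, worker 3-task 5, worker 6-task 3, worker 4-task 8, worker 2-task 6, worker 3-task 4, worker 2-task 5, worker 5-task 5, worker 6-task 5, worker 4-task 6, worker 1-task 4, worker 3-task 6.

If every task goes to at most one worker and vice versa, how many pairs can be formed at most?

5

One maximum matching: worker 1–task 4, worker 2–task 5, worker 3–task 6, worker 4–task 8, worker 6–task 2.
The set {worker 1, worker 2, worker 3, worker 5} has only 3 neighbours ({task 4, task 5, task 6}), so by Hall's theorem at most 5 of the 6 workers can be matched.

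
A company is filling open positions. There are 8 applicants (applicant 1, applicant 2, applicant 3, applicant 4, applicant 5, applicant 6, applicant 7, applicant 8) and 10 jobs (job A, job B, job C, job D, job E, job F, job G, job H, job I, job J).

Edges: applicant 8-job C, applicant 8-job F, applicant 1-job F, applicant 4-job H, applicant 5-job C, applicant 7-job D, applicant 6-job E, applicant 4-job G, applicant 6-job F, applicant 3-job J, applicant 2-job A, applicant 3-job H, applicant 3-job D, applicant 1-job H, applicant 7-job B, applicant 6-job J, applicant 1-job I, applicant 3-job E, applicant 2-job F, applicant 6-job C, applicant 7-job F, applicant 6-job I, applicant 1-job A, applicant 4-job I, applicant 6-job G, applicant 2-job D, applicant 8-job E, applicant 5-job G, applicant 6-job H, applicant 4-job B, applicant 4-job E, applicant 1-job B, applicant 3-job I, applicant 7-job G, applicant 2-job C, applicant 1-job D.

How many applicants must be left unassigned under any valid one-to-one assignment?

A valid assignment of size 8: applicant 1→job D, applicant 2→job A, applicant 3→job J, applicant 4→job B, applicant 5→job C, applicant 6→job H, applicant 7→job G, applicant 8→job F.
All 8 applicants are matched, so no larger matching exists.
That matches 8 of the 8, leaving 0 unmatched; no matching can do better.

0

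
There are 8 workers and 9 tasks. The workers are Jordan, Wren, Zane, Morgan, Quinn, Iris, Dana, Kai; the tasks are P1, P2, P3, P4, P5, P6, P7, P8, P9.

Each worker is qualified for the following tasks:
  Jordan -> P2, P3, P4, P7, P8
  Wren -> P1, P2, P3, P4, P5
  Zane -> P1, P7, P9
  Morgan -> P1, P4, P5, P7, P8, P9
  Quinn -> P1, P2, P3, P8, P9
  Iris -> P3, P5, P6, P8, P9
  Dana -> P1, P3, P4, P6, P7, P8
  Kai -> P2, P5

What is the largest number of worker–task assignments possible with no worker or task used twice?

8

One maximum matching: Jordan→P4, Wren→P3, Zane→P9, Morgan→P7, Quinn→P2, Iris→P8, Dana→P1, Kai→P5.
All 8 workers are matched, so no larger matching exists.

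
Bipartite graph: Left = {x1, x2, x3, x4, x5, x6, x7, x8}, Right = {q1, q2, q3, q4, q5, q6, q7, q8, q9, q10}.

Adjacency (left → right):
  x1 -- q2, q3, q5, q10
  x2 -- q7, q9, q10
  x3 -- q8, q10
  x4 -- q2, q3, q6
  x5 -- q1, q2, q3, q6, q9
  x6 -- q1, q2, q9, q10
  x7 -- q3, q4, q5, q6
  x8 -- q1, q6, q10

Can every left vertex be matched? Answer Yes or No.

One maximum matching: x1-q5, x2-q7, x3-q8, x4-q2, x5-q9, x6-q10, x7-q4, x8-q6.
All 8 left vertices are covered.

Yes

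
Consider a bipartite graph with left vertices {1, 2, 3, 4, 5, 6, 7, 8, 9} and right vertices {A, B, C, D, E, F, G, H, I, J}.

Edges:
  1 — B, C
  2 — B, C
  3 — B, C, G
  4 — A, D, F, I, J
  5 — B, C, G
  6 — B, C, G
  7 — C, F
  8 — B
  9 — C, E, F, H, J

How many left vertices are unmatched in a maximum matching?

3

One maximum matching: 1–C, 2–B, 3–G, 4–A, 7–F, 9–J.
The set {1, 2, 3, 5, 6, 8} has only 3 neighbours ({B, C, G}), so by Hall's theorem at most 6 of the 9 left vertices can be matched.
That matches 6 of the 9, leaving 3 unmatched; no matching can do better.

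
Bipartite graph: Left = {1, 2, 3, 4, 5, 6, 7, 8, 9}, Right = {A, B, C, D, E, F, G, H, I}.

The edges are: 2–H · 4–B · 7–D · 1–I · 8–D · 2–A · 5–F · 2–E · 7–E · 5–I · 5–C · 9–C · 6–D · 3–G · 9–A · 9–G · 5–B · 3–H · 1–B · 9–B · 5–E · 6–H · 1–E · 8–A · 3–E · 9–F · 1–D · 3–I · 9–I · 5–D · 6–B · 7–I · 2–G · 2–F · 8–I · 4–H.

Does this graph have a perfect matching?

Yes

For example, pair 1-I, 2-F, 3-E, 4-H, 5-C, 6-B, 7-D, 8-A, 9-G.
All 9 left vertices are covered.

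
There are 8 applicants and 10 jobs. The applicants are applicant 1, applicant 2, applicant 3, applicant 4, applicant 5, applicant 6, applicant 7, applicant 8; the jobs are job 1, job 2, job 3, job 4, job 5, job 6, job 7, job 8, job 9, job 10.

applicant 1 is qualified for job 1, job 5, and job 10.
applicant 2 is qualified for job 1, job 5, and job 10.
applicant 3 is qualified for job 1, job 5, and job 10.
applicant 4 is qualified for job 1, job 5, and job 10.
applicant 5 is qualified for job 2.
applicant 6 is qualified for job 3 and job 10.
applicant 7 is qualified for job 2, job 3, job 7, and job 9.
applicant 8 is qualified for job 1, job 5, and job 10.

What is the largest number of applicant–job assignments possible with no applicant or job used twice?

A valid assignment of size 6: applicant 1-job 10, applicant 2-job 5, applicant 3-job 1, applicant 5-job 2, applicant 6-job 3, applicant 7-job 9.
The set {applicant 1, applicant 2, applicant 3, applicant 4, applicant 8} has only 3 neighbours ({job 1, job 10, job 5}), so by Hall's theorem at most 6 of the 8 applicants can be matched.

6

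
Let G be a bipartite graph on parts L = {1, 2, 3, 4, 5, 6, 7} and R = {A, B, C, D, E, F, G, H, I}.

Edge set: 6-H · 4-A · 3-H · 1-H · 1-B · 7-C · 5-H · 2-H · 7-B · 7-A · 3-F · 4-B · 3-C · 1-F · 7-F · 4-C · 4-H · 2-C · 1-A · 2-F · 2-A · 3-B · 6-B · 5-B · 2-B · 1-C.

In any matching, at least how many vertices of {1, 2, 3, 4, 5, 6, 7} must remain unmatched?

2

A valid assignment of size 5: 1→H, 2→A, 3→F, 4→C, 5→B.
The set {1, 2, 3, 4, 5, 6, 7} has only 5 neighbours ({A, B, C, F, H}), so by Hall's theorem at most 5 of the 7 left vertices can be matched.
That matches 5 of the 7, leaving 2 unmatched; no matching can do better.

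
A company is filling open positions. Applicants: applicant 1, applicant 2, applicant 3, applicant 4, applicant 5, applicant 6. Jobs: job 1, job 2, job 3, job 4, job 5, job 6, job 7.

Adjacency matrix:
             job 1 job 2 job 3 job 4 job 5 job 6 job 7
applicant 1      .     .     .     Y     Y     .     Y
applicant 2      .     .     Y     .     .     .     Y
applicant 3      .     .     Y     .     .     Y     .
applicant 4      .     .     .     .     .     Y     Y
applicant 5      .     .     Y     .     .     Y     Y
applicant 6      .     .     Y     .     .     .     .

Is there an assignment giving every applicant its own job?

The set {applicant 2, applicant 3, applicant 4, applicant 5, applicant 6} has only 3 neighbours ({job 3, job 6, job 7}), so by Hall's theorem at most 4 of the 6 applicants can be matched.
Hence no matching covers every applicant.

No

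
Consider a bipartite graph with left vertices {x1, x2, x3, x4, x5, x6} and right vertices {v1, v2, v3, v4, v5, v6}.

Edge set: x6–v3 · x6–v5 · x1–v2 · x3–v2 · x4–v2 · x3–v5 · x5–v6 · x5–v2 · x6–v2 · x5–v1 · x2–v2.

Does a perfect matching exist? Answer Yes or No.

No

The set {x1, x2, x4} has only 1 neighbour ({v2}), so by Hall's theorem at most 4 of the 6 left vertices can be matched.
Hence no matching covers every left vertex.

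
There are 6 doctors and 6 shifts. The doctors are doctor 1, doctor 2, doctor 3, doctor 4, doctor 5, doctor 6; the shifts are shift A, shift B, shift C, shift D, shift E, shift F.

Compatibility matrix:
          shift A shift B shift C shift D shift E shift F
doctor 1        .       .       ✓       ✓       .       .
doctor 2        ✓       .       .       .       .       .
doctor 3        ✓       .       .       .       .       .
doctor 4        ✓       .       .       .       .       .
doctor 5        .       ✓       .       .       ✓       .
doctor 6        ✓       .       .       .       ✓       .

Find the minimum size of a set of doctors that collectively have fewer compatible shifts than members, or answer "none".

Take S = {doctor 2, doctor 3}. Its neighbourhood is {shift A}, so |N(S)| = 1 < |S| = 2.
No single vertex violates Hall's condition since each has at least one neighbour, so 2 is the minimum.

2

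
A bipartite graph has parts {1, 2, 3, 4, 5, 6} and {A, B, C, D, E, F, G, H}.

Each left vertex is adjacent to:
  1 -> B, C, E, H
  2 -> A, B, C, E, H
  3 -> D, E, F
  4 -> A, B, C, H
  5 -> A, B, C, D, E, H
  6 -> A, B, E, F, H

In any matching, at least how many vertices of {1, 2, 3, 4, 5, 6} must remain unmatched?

One maximum matching: 1-B, 2-H, 3-D, 4-C, 5-E, 6-A.
All 6 left vertices are matched, so no larger matching exists.
That matches 6 of the 6, leaving 0 unmatched; no matching can do better.

0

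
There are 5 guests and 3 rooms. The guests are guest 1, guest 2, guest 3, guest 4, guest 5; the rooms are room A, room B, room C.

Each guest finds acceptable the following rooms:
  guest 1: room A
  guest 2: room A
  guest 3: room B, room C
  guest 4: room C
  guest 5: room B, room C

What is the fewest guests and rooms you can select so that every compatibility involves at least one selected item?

{room A, room B, room C} is a vertex cover of size 3: every edge has an endpoint in this set.
No smaller cover exists because guest 1–room A, guest 3–room B, guest 4–room C is a matching of size 3, and a cover must include an endpoint of each of these disjoint edges (König's theorem).

3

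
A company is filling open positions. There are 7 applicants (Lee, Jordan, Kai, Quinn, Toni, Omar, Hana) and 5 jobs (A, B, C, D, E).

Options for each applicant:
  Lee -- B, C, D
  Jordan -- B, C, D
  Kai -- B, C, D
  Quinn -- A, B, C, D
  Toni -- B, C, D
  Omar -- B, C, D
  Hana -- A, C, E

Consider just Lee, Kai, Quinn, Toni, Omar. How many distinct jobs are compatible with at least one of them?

4

The union of neighbours of {Lee, Kai, Quinn, Toni, Omar} is {A, B, C, D}, which has 4 elements.
Since |N(S)| = 4 < |S| = 5, Hall's condition fails for this subset.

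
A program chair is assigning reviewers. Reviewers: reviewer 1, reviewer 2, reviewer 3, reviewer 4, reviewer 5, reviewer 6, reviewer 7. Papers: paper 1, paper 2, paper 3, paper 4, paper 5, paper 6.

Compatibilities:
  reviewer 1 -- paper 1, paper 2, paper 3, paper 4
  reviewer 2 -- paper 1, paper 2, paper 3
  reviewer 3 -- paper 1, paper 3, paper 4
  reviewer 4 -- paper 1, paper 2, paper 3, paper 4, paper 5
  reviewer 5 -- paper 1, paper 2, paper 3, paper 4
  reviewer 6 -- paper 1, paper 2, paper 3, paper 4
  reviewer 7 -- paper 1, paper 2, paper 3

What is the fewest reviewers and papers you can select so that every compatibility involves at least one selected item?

5

The 5 edges reviewer 1–paper 1, reviewer 2–paper 2, reviewer 3–paper 3, reviewer 4–paper 5, reviewer 5–paper 4 form a matching, so any vertex cover needs at least 5 vertices (one per matched edge).
Conversely {reviewer 4, paper 1, paper 2, paper 3, paper 4} meets every edge and has exactly 5 vertices, so 5 is optimal.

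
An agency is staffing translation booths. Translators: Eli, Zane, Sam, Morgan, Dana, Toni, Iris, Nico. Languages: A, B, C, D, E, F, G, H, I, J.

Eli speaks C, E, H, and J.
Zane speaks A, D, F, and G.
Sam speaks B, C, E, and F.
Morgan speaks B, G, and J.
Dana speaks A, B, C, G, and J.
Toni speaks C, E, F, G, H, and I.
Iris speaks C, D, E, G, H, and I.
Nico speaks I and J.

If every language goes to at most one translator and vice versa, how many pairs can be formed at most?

A valid assignment of size 8: Eli–C, Zane–F, Sam–E, Morgan–B, Dana–A, Toni–G, Iris–H, Nico–J.
All 8 translators are matched, so no larger matching exists.

8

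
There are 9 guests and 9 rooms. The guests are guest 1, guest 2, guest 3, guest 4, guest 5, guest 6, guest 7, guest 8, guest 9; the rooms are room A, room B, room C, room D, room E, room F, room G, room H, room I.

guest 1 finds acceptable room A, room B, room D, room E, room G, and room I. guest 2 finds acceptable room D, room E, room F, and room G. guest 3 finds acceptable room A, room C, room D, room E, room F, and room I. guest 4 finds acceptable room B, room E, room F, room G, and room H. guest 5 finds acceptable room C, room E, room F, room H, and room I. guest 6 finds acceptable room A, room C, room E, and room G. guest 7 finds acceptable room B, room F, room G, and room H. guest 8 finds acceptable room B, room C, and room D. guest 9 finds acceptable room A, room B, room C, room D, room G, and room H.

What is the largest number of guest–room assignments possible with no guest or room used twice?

9

One maximum matching: guest 1-room I, guest 2-room F, guest 3-room A, guest 4-room E, guest 5-room C, guest 6-room G, guest 7-room H, guest 8-room B, guest 9-room D.
All 9 guests are matched, so no larger matching exists.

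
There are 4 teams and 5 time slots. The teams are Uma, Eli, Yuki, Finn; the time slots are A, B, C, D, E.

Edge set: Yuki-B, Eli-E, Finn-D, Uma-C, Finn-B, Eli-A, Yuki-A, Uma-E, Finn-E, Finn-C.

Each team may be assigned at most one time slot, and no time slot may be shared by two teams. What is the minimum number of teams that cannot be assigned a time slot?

For example, pair Uma–C, Eli–E, Yuki–A, Finn–B.
All 4 teams are matched, so no larger matching exists.
That matches 4 of the 4, leaving 0 unmatched; no matching can do better.

0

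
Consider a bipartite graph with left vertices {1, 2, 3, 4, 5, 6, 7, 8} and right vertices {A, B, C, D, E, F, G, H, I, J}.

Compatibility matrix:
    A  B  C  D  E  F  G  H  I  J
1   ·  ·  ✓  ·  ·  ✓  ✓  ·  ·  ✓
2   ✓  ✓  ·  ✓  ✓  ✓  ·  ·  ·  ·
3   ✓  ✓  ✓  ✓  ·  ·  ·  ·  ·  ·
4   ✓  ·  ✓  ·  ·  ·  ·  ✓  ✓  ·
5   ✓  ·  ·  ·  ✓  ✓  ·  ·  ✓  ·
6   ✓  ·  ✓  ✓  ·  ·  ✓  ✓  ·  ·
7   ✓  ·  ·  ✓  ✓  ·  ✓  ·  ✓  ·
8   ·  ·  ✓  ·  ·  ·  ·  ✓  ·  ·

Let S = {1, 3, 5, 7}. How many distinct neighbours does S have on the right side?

9

The union of neighbours of {1, 3, 5, 7} is {A, B, C, D, E, F, G, I, J}, which has 9 elements.
Since |N(S)| = 9 ≥ |S| = 4, Hall's condition holds for this subset.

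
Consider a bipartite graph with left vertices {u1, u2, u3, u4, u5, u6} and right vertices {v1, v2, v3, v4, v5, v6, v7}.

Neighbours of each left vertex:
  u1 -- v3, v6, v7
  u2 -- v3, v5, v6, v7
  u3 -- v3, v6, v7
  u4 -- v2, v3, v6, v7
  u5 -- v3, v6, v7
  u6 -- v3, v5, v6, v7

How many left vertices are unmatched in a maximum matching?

One maximum matching: u1→v3, u2→v5, u3→v7, u4→v2, u5→v6.
The set {u1, u2, u3, u5, u6} has only 4 neighbours ({v3, v5, v6, v7}), so by Hall's theorem at most 5 of the 6 left vertices can be matched.
That matches 5 of the 6, leaving 1 unmatched; no matching can do better.

1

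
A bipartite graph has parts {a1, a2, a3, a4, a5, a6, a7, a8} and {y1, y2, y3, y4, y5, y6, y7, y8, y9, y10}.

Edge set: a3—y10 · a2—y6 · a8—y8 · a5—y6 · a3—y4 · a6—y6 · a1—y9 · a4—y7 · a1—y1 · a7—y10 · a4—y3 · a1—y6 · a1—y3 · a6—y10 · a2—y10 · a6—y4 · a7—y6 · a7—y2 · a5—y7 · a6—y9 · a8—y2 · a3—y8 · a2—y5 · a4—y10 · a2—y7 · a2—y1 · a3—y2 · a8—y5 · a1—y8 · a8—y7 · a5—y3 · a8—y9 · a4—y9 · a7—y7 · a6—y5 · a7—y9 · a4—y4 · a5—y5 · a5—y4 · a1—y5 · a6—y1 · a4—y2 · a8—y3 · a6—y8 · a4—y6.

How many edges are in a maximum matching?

8

One maximum matching: a1→y9, a2→y1, a3→y2, a4→y4, a5→y3, a6→y10, a7→y6, a8→y7.
All 8 left vertices are matched, so no larger matching exists.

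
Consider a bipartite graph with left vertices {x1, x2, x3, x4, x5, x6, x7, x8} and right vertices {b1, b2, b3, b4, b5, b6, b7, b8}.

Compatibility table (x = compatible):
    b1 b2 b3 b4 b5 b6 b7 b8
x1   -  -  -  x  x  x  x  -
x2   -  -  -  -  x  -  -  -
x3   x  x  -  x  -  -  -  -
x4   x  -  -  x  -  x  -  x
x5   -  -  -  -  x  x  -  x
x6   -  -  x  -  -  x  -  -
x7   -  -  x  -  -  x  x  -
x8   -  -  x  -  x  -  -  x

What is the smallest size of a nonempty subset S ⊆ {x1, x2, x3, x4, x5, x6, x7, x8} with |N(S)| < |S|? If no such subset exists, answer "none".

none

A matching saturating every left vertex exists, for instance x1→b4, x2→b5, x3→b2, x4→b1, x5→b8, x6→b6, x7→b7, x8→b3.
By Hall's marriage theorem, this means |N(S)| ≥ |S| for every subset S, so no violating subset exists.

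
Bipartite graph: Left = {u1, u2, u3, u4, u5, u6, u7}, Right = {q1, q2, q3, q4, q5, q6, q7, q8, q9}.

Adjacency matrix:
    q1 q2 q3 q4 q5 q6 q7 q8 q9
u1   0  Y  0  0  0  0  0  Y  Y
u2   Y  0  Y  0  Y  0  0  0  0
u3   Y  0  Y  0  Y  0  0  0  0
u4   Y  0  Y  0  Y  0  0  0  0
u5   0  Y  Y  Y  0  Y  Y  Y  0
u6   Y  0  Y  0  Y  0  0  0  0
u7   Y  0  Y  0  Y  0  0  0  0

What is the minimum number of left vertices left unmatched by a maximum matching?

2

For example, pair u1→q8, u2→q1, u3→q3, u4→q5, u5→q6.
The set {u2, u3, u4, u6, u7} has only 3 neighbours ({q1, q3, q5}), so by Hall's theorem at most 5 of the 7 left vertices can be matched.
That matches 5 of the 7, leaving 2 unmatched; no matching can do better.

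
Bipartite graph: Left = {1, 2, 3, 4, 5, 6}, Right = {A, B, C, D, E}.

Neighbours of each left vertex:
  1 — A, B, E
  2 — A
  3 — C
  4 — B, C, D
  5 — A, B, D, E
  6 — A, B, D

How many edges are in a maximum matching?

For example, pair 1-E, 2-A, 3-C, 4-D, 5-B.
The set {1, 2, 3, 4, 5, 6} has only 5 neighbours ({A, B, C, D, E}), so by Hall's theorem at most 5 of the 6 left vertices can be matched.

5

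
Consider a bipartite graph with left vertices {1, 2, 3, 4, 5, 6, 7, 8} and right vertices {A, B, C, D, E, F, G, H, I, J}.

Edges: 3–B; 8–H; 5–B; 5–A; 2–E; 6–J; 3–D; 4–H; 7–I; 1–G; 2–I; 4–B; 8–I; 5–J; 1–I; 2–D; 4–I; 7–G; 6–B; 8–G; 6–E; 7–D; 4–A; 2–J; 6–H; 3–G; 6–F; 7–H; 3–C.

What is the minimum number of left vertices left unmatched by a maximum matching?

0

For example, pair 1-I, 2-E, 3-C, 4-H, 5-B, 6-J, 7-D, 8-G.
This saturates every left vertex, so 8 is the maximum.
That matches 8 of the 8, leaving 0 unmatched; no matching can do better.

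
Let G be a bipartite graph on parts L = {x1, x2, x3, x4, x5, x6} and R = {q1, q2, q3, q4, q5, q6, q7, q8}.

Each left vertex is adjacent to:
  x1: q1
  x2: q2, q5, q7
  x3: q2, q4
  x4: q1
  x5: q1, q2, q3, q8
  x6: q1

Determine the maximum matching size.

A valid assignment of size 4: x1→q1, x2→q7, x3→q2, x5→q8.
The set {x1, x4, x6} has only 1 neighbour ({q1}), so by Hall's theorem at most 4 of the 6 left vertices can be matched.

4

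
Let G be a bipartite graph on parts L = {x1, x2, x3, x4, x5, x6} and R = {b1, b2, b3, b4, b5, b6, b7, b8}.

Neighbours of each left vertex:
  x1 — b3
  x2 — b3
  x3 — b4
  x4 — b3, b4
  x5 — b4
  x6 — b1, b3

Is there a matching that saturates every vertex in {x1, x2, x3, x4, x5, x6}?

The set {x1, x2, x3, x4, x5} has only 2 neighbours ({b3, b4}), so by Hall's theorem at most 3 of the 6 left vertices can be matched.
Hence no matching covers every left vertex.

No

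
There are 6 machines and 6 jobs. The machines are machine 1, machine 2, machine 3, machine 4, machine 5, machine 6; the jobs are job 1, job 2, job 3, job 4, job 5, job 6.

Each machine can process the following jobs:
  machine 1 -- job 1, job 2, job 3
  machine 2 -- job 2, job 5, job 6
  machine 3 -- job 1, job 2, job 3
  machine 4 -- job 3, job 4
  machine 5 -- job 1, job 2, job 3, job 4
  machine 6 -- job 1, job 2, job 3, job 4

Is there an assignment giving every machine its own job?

The set {machine 1, machine 3, machine 4, machine 5, machine 6} has only 4 neighbours ({job 1, job 2, job 3, job 4}), so by Hall's theorem at most 5 of the 6 machines can be matched.
Hence no matching covers every machine.

No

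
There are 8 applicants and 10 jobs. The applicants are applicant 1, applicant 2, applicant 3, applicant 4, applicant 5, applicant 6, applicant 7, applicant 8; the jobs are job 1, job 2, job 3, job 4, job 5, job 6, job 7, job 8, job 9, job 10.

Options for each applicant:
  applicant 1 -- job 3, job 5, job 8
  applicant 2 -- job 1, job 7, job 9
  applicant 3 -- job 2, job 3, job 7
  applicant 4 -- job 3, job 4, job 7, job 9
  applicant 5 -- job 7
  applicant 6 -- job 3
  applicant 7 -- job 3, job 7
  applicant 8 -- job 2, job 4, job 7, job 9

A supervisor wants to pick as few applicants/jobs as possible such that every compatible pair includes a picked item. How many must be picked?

{applicant 1, applicant 2, applicant 3, applicant 4, applicant 8, job 3, job 7} is a vertex cover of size 7: every edge has an endpoint in this set.
No smaller cover exists because applicant 1–job 5, applicant 2–job 1, applicant 3–job 2, applicant 4–job 4, applicant 5–job 7, applicant 6–job 3, applicant 8–job 9 is a matching of size 7, and a cover must include an endpoint of each of these disjoint edges (König's theorem).

7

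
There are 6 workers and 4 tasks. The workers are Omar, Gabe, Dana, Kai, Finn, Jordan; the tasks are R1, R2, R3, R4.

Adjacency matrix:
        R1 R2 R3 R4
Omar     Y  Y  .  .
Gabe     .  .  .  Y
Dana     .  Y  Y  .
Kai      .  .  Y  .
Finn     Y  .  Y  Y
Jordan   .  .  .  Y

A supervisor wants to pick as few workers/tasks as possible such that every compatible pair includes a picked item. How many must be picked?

{R1, R2, R3, R4} is a vertex cover of size 4: every edge has an endpoint in this set.
No smaller cover exists because Omar–R1, Gabe–R4, Dana–R2, Kai–R3 is a matching of size 4, and a cover must include an endpoint of each of these disjoint edges (König's theorem).

4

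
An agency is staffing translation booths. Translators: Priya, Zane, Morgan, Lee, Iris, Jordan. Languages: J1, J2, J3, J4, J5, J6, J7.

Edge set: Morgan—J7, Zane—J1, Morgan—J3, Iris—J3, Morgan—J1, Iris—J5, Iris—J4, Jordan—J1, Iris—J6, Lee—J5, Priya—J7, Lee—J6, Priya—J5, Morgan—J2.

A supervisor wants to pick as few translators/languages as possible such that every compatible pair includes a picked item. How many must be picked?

A maximum matching has 5 edges (e.g. Priya–J5, Zane–J1, Morgan–J7, Lee–J6, Iris–J3).
By König's theorem the minimum vertex cover has the same size. One such cover is {Priya, Morgan, Lee, Iris, J1}.

5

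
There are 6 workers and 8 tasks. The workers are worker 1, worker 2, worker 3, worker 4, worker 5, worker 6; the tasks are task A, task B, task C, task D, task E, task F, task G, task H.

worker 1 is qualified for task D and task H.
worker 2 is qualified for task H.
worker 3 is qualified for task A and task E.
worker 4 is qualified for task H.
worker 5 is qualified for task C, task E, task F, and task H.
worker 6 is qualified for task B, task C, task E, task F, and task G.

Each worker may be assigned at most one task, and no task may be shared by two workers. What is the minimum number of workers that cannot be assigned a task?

1

For example, pair worker 1-task D, worker 2-task H, worker 3-task A, worker 5-task E, worker 6-task F.
The set {worker 2, worker 4} has only 1 neighbour ({task H}), so by Hall's theorem at most 5 of the 6 workers can be matched.
That matches 5 of the 6, leaving 1 unmatched; no matching can do better.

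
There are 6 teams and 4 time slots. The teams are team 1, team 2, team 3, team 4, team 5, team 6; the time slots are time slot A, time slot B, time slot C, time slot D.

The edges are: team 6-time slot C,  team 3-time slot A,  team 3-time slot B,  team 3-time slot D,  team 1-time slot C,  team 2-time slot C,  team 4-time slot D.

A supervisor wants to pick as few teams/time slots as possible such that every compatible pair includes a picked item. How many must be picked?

The 3 edges team 1–time slot C, team 3–time slot B, team 4–time slot D form a matching, so any vertex cover needs at least 3 vertices (one per matched edge).
Conversely {team 3, team 4, time slot C} meets every edge and has exactly 3 vertices, so 3 is optimal.

3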